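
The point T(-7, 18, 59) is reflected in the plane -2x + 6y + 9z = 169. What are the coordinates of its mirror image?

n = (-2, 6, 9), |n|² = 121, n·T − 169 = 484, so t = 484/121 = 4.
Foot F = T − 4·n = (1, -6, 23); the reflection is 2F − T = (9, -30, -13).

(9, -30, -13)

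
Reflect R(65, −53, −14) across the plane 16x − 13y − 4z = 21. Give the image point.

(-63, 51, 18)

With n = (16, −13, −4), the signed offset is (n·R − 21)/|n|² = 1764/441 = 4.
R' = R − 2t·n = (65, −53, −14) − 8·(16, −13, −4) = (−63, 51, 18).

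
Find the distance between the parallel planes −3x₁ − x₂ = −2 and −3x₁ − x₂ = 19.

21√10/10

Both planes have normal n = (−3, −1, 0), |n| = √10. Any point on the first plane is at distance |19 − (-2)|/|n| = 21/√10 from the second.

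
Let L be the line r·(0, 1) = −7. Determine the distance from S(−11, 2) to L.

9

d = |0·(-11) + 1·2 − (-7)| / √(0 + 1) = |9|/1 = 9.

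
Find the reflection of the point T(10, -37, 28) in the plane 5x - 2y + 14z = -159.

n = (5, -2, 14), |n|² = 225, n·T − (-159) = 675, so t = 675/225 = 3.
Foot F = T − 3·n = (-5, -31, -14); the reflection is 2F − T = (-20, -25, -56).

(-20, -25, -56)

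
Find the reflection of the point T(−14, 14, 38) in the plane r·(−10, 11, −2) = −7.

With n = (−10, 11, −2), the signed offset is (n·T − (-7))/|n|² = 225/225 = 1.
T' = T − 2t·n = (−14, 14, 38) − 2·(−10, 11, −2) = (6, −8, 42).

(6, -8, 42)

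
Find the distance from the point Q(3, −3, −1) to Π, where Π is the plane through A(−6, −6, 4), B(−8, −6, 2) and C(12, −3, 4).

2√38/19

AB = (−2, 0, −2) and AC = (18, 3, 0), so a normal is n = AB × AC = (6, −36, −6).
Then n·(3, −3, −1) − 156 = −24.
|n| = √(36 + 1296 + 36) = 6√38, so the distance is |-24|/(6√38) = 4/√38.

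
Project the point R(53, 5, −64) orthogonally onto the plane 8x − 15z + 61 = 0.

The perpendicular from R has direction n = (8, 0, −15): r = (53, 5, −64) + λ(8, 0, −15).
Substitute into the plane: n·(R + λn) = -61 gives 1384 + 289λ = -61, so λ = -5.
Foot = (53, 5, −64) + (-5)·(8, 0, −15) = (13, 5, 11).

(13, 5, 11)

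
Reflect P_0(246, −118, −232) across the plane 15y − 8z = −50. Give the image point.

(246, -2246/17, -3816/17)

With n = (0, 15, −8), the signed offset is (n·P_0 − (-50))/|n|² = 136/289 = 8/17.
P_0' = P_0 − 2t·n = (246, −118, −232) − (16/17)·(0, 15, −8) = (246, −2246/17, −3816/17).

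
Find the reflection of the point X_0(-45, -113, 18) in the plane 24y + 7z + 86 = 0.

n = (0, 24, 7), |n|² = 625, n·X_0 − (-86) = -2500, so t = -2500/625 = -4.
Foot F = X_0 − (-4)·n = (-45, -17, 46); the reflection is 2F − X_0 = (-45, 79, 74).

(-45, 79, 74)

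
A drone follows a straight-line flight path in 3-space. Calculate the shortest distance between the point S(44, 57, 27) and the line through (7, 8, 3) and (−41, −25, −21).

A direction vector is d = (−48, −33, −24).
AP = (37, 49, 24); AP·d = -3969, |AP|² = 4346, |d|² = 3969.
distance² = |AP|² − (AP·d)²/|d|² = 4346 − 15752961/3969 = 377, so the distance is √377.

√377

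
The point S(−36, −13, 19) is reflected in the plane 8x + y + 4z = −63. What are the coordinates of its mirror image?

(-4, -9, 35)

With n = (8, 1, 4), the signed offset is (n·S − (-63))/|n|² = -162/81 = -2.
S' = S − 2t·n = (−36, −13, 19) − (-4)·(8, 1, 4) = (−4, −9, 35).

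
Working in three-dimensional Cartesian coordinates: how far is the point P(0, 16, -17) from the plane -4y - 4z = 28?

3√2

n = (0, -4, -4); n·P − 28 = -24; |n| = 4√2; distance = 24/(4√2) = 3√2.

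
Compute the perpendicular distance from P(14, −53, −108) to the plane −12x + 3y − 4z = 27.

6

n = (−12, 3, −4); n·P − 27 = 78; |n| = 13; distance = 78/13 = 6.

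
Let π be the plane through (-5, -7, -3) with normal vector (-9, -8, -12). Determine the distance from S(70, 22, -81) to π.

29/17

The plane has equation n·(r − (-5, -7, -3)) = 0, i.e. n·r = 137.
Then n·(70, 22, -81) - 137 = 29.
|n| = √(81 + 64 + 144) = 17, so the distance is |29|/17 = 29/17.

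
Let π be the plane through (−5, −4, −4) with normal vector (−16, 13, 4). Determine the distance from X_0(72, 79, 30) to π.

The plane has equation n·(r − (−5, −4, −4)) = 0, i.e. n·r = 12.
d = |(-16)·72 + 13·79 + 4·30 − 12| / √(256 + 169 + 16) = |-17| / 21 = 17/21.

17/21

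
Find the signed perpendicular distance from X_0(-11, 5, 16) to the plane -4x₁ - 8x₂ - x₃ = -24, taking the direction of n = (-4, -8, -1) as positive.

n·X_0 − (-24) = 12.
|n| = 9, so the signed distance is 12/9 = 4/3.

4/3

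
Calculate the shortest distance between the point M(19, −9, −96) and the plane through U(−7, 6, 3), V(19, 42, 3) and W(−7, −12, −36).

UV = (26, 36, 0) and UW = (0, −18, −39), so a normal is n = UV × UW = (−1404, 1014, −468).
n = (−1404, 1014, −468); n·P − 14508 = -5382; |n| = 1794; distance = 5382/1794 = 3.

3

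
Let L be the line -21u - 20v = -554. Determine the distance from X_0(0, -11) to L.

774/29

The normal to the line is n = (-21, -20) with |n| = 29.
|n·X_0 − (-554)| = |220 − (-554)| = 774, so the distance is 774/29.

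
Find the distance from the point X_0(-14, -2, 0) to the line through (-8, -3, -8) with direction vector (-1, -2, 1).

Direction vector d = (-1, -2, 1).
AP = (-6, 1, 8); AP·d = 12, |AP|² = 101, |d|² = 6.
distance² = |AP|² − (AP·d)²/|d|² = 101 − 144/6 = 77, so the distance is √77.

√77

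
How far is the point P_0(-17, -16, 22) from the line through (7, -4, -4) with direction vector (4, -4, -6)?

28

Direction vector d = (4, -4, -6).
AP = (-24, -12, 26), and AP × d = (176, -40, 144).
|AP × d|² = 53312 and |d|² = 68, so the distance is √(53312/68) = √784 = 28.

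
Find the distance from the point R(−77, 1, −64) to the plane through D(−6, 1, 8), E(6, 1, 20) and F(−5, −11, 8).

12/17

DE = (12, 0, 12) and DF = (1, −12, 0), so a normal is n = DE × DF = (144, 12, −144).
Then n·(−77, 1, −64) − (−2004) = 144.
|n| = √(20736 + 144 + 20736) = 204, so the distance is |144|/204 = 12/17.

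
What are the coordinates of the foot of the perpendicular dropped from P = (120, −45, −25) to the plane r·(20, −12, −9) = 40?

(20, 15, 20)

The perpendicular from P has direction n = (20, −12, −9): r = (120, −45, −25) + t(20, −12, −9).
Substitute into the plane: n·(P + tn) = 40 gives 3165 + 625t = 40, so t = -5.
Foot = (120, −45, −25) + (-5)·(20, −12, −9) = (20, 15, 20).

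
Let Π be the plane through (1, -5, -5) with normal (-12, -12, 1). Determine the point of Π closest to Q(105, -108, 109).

(1857/17, -1764/17, 1847/17)

n = (-12, -12, 1), |n|² = 289, and n·Q − 43 = 102.
t = 102/289 = 6/17, so the foot is Q − t·n = (105, -108, 109) − (6/17)·(-12, -12, 1) = (1857/17, -1764/17, 1847/17).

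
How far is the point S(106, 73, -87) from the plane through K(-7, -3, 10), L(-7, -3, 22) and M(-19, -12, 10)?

KL = (0, 0, 12) and KM = (-12, -9, 0), so a normal is n = KL × KM = (108, -144, 0).
Then n·(106, 73, -87) - (-324) = 1260.
|n| = √(11664 + 20736 + 0) = 180, so the distance is |1260|/180 = 7.

7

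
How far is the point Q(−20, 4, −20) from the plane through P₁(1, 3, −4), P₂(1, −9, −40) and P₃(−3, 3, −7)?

P₁P₂ = (0, −12, −36) and P₁P₃ = (−4, 0, −3), so a normal is n = P₁P₂ × P₁P₃ = (36, 144, −48).
n = (36, 144, −48); n·P − 660 = 156; |n| = 156; distance = 156/156 = 1.

1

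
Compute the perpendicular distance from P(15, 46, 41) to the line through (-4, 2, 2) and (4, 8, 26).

√1114

A direction vector is d = (8, 6, 24).
AP = (19, 44, 39); AP·d = 1352, |AP|² = 3818, |d|² = 676.
distance² = |AP|² − (AP·d)²/|d|² = 3818 − 1827904/676 = 1114, so the distance is √1114.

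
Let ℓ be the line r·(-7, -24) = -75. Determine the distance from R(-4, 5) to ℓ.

The normal to the line is n = (-7, -24) with |n| = 25.
|n·R − (-75)| = |-92 − (-75)| = 17, so the distance is 17/25.

17/25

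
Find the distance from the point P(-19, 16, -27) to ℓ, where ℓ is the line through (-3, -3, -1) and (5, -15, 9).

√61

A direction vector is d = (8, -12, 10).
AP = (-16, 19, -26); AP·d = -616, |AP|² = 1293, |d|² = 308.
distance² = |AP|² − (AP·d)²/|d|² = 1293 − 379456/308 = 61, so the distance is √61.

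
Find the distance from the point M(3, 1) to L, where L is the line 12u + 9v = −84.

d = |12·3 + 9·1 − (-84)| / √(144 + 81) = |129|/15 = 43/5.

43/5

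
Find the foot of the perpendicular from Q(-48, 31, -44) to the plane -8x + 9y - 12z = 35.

n = (-8, 9, -12), |n|² = 289, and n·Q − 35 = 1156.
t = 1156/289 = 4, so the foot is Q − t·n = (-48, 31, -44) − 4·(-8, 9, -12) = (-16, -5, 4).

(-16, -5, 4)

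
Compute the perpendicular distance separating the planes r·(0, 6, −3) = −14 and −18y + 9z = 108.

22√5/15

Divide the second equation by -3 to match normals: 6y − 3z = -36.
Both planes have normal n = (0, 6, −3), |n| = 3√5. Any point on the first plane is at distance |(-36) − (-14)|/|n| = 22/(3√5) from the second.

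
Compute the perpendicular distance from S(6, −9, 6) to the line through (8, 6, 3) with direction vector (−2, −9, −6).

3√13

Direction vector d = (−2, −9, −6).
AP = (−2, −15, 3); AP·d = 121, |AP|² = 238, |d|² = 121.
distance² = |AP|² − (AP·d)²/|d|² = 238 − 14641/121 = 117, so the distance is 3√13.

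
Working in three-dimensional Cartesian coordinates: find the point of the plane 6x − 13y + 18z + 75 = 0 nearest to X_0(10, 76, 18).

n = (6, −13, 18), |n|² = 529, and n·X_0 − (-75) = -529.
t = -529/529 = -1, so the foot is X_0 − t·n = (10, 76, 18) − (-1)·(6, −13, 18) = (16, 63, 36).

(16, 63, 36)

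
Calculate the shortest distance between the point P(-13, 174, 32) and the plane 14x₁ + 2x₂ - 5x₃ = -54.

4

Normal vector n = (14, 2, -5), and n·(-13, 174, 32) - (-54) = 60.
|n| = √(196 + 4 + 25) = 15, so the distance is |60|/15 = 4.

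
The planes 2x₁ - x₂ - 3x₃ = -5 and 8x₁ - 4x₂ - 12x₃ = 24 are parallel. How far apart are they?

11/√14

Divide the second equation by 4 to match normals: 2x₁ - x₂ - 3x₃ = 6.
With common normal n = (2, -1, -3) (|n| = √14), the distance is |(-5) − 6|/|n| = 11/√14 = 11√14/14.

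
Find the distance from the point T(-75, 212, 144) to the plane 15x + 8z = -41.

4

Normal vector n = (15, 0, 8), and n·(-75, 212, 144) - (-41) = 68.
|n| = √(225 + 0 + 64) = 17, so the distance is |68|/17 = 4.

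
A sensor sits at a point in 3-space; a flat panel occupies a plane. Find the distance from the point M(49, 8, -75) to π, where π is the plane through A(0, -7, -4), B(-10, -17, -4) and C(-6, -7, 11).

AB = (-10, -10, 0) and AC = (-6, 0, 15), so a normal is n = AB × AC = (-150, 150, -60).
d = |(-150)·49 + 150·8 + (-60)·(-75) − (-810)| / √(22500 + 22500 + 3600) = |-840| / (90√6) = 28/(3√6).

28/(3√6)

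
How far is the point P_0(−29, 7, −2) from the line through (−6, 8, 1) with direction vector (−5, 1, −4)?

Direction vector d = (−5, 1, −4).
AP = (−23, −1, −3), and AP × d = (7, −77, −28).
|AP × d|² = 6762 and |d|² = 42, so the distance is √(6762/42) = √161.

√161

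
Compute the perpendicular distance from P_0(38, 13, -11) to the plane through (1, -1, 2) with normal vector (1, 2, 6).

13/√41

The plane has equation n·(r − (1, -1, 2)) = 0, i.e. n·r = 11.
d = |1·38 + 2·13 + 6·(-11) − 11| / √(1 + 4 + 36) = |-13| / √41 = 13√41/41.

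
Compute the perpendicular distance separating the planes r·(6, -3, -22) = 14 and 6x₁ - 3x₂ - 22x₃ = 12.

2/23

With common normal n = (6, -3, -22) (|n| = 23), the distance is |14 − 12|/|n| = 2/23.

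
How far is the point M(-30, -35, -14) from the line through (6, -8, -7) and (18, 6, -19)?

√985

A direction vector is d = (12, 14, -12).
AP = (-36, -27, -7), and AP × d = (422, -516, -180).
|AP × d|² = 476740 and |d|² = 484, so the distance is √(476740/484) = √985.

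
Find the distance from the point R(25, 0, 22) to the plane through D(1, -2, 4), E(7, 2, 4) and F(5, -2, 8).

DE = (6, 4, 0) and DF = (4, 0, 4), so a normal is n = DE × DF = (16, -24, -16).
Then n·(25, 0, 22) - 0 = 48.
|n| = √(256 + 576 + 256) = 8√17, so the distance is |48|/(8√17) = 6/√17.

6/√17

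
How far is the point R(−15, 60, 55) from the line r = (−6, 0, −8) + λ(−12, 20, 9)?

45

Direction vector d = (−12, 20, 9).
AP = (−9, 60, 63), and AP × d = (−720, −675, 540).
|AP × d|² = 1265625 and |d|² = 625, so the distance is √(1265625/625) = √2025 = 45.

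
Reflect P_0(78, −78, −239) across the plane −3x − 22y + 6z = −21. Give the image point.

(1812/23, -1662/23, -5533/23)

With n = (−3, −22, 6), the signed offset is (n·P_0 − (-21))/|n|² = 69/529 = 3/23.
P_0' = P_0 − 2t·n = (78, −78, −239) − (6/23)·(−3, −22, 6) = (1812/23, −1662/23, −5533/23).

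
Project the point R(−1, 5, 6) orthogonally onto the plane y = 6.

The perpendicular from R has direction n = (0, 1, 0): r = (−1, 5, 6) + μ(0, 1, 0).
Substitute into the plane: n·(R + μn) = 6 gives 5 + 1μ = 6, so μ = 1.
Foot = (−1, 5, 6) + 1·(0, 1, 0) = (−1, 6, 6).

(-1, 6, 6)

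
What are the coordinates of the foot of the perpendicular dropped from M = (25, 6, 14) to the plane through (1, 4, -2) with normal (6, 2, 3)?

The perpendicular from M has direction n = (6, 2, 3): r = (25, 6, 14) + t(6, 2, 3).
Substitute into the plane: n·(M + tn) = 8 gives 204 + 49t = 8, so t = -4.
Foot = (25, 6, 14) + (-4)·(6, 2, 3) = (1, -2, 2).

(1, -2, 2)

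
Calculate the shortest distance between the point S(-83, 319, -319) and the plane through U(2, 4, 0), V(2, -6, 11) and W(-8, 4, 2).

UV = (0, -10, 11) and UW = (-10, 0, 2), so a normal is n = UV × UW = (-20, -110, -100).
n = (-20, -110, -100); n·P − (-480) = -1050; |n| = 150; distance = 1050/150 = 7.

7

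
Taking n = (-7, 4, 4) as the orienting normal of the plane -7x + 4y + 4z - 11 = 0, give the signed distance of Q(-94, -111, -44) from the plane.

n·Q − 11 = 27.
|n| = 9, so the signed distance is 27/9 = 3.

3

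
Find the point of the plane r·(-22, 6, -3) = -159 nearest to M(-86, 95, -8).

(24, 65, 7)

n = (-22, 6, -3), |n|² = 529, and n·M − (-159) = 2645.
t = 2645/529 = 5, so the foot is M − t·n = (-86, 95, -8) − 5·(-22, 6, -3) = (24, 65, 7).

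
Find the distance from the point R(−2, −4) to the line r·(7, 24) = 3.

113/25

The normal to the line is n = (7, 24) with |n| = 25.
|n·R − 3| = |-110 − 3| = 113, so the distance is 113/25.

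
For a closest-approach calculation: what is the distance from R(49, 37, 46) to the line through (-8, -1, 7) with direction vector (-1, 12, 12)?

√3613

Direction vector d = (-1, 12, 12).
AP = (57, 38, 39), and AP × d = (-12, -723, 722).
|AP × d|² = 1044157 and |d|² = 289, so the distance is √(1044157/289) = √3613.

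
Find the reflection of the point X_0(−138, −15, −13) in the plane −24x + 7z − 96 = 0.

(102, -15, -83)

With n = (−24, 0, 7), the signed offset is (n·X_0 − 96)/|n|² = 3125/625 = 5.
X_0' = X_0 − 2t·n = (−138, −15, −13) − 10·(−24, 0, 7) = (102, −15, −83).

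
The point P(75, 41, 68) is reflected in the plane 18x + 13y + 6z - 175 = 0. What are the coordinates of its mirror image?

(-69, -63, 20)

With n = (18, 13, 6), the signed offset is (n·P − 175)/|n|² = 2116/529 = 4.
P' = P − 2t·n = (75, 41, 68) − 8·(18, 13, 6) = (-69, -63, 20).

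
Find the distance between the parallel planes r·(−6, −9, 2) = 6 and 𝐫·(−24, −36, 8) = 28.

1/11

Divide the second equation by 4 to match normals: −6x − 9y + 2z = 7.
With common normal n = (−6, −9, 2) (|n| = 11), the distance is |6 − 7|/|n| = 1/11.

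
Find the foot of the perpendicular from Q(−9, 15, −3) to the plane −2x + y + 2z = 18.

n = (−2, 1, 2), |n|² = 9, and n·Q − 18 = 9.
t = 9/9 = 1, so the foot is Q − t·n = (−9, 15, −3) − 1·(−2, 1, 2) = (−7, 14, −5).

(-7, 14, -5)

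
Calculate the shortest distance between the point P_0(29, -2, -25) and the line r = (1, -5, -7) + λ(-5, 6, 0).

3√97

Direction vector d = (-5, 6, 0).
AP = (28, 3, -18), and AP × d = (108, 90, 183).
|AP × d|² = 53253 and |d|² = 61, so the distance is √(53253/61) = √873 = 3√97.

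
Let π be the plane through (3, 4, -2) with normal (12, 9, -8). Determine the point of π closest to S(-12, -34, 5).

n = (12, 9, -8), |n|² = 289, and n·S − 88 = -578.
t = -578/289 = -2, so the foot is S − t·n = (-12, -34, 5) − (-2)·(12, 9, -8) = (12, -16, -11).

(12, -16, -11)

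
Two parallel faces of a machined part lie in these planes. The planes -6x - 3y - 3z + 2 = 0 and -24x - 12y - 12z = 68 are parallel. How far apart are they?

Divide the second equation by 4 to match normals: -6x - 3y - 3z = 17.
With common normal n = (-6, -3, -3) (|n| = 3√6), the distance is |(-2) − 17|/|n| = 19/(3√6).

19√6/18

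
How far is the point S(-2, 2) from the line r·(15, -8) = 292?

338/17

The normal to the line is n = (15, -8) with |n| = 17.
|n·S − 292| = |-46 − 292| = 338, so the distance is 338/17.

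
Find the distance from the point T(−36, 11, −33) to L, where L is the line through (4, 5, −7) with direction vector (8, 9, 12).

34

Direction vector d = (8, 9, 12).
AP = (−40, 6, −26); AP·d = -578, |AP|² = 2312, |d|² = 289.
distance² = |AP|² − (AP·d)²/|d|² = 2312 − 334084/289 = 1156, so the distance is 34.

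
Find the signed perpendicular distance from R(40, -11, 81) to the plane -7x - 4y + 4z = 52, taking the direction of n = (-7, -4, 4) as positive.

4

n·R − 52 = 36.
|n| = 9, so the signed distance is 36/9 = 4.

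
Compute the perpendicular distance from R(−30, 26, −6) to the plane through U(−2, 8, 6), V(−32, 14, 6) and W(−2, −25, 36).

UV = (−30, 6, 0) and UW = (0, −33, 30), so a normal is n = UV × UW = (180, 900, 990).
Then n·(−30, 26, −6) − 12780 = −720.
|n| = √(32400 + 810000 + 980100) = 1350, so the distance is |-720|/1350 = 8/15.

8/15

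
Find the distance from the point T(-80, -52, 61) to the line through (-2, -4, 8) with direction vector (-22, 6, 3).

Direction vector d = (-22, 6, 3).
AP = (-78, -48, 53); AP·d = 1587, |AP|² = 11197, |d|² = 529.
distance² = |AP|² − (AP·d)²/|d|² = 11197 − 2518569/529 = 6436, so the distance is 2√1609.

2√1609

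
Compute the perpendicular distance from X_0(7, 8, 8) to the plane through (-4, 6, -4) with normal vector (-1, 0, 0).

The plane has equation n·(r − (-4, 6, -4)) = 0, i.e. n·r = 4.
d = |(-1)·7 − 4| / √(1 + 0 + 0) = |-11| / 1 = 11.

11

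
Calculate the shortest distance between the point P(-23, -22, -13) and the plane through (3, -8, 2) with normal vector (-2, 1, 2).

The plane has equation n·(r − (3, -8, 2)) = 0, i.e. n·r = -10.
Then n·(-23, -22, -13) - (-10) = 8.
|n| = √(4 + 1 + 4) = 3, so the distance is |8|/3 = 8/3.

8/3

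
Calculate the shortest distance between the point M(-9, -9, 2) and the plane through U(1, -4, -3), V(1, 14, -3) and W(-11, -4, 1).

UV = (0, 18, 0) and UW = (-12, 0, 4), so a normal is n = UV × UW = (72, 0, 216).
Then n·(-9, -9, 2) - (-576) = 360.
|n| = √(5184 + 0 + 46656) = 72√10, so the distance is |360|/(72√10) = √10/2.

√10/2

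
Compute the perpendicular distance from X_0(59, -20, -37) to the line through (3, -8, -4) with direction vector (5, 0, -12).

Direction vector d = (5, 0, -12).
AP = (56, -12, -33), and AP × d = (144, 507, 60).
|AP × d|² = 281385 and |d|² = 169, so the distance is √(281385/169) = √1665 = 3√185.

3√185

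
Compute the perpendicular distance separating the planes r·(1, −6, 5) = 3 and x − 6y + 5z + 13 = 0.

With common normal n = (1, −6, 5) (|n| = √62), the distance is |3 − (-13)|/|n| = 16/√62.

8√62/31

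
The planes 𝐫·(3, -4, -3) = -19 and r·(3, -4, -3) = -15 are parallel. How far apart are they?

2√34/17

Both planes have normal n = (3, -4, -3), |n| = √34. Any point on the first plane is at distance |(-15) − (-19)|/|n| = 4/√34 from the second.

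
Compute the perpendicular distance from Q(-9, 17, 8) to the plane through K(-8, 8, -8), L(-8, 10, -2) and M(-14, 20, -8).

5√46/46

KL = (0, 2, 6) and KM = (-6, 12, 0), so a normal is n = KL × KM = (-72, -36, 12).
Then n·(-9, 17, 8) - 192 = -60.
|n| = √(5184 + 1296 + 144) = 12√46, so the distance is |-60|/(12√46) = 5√46/46.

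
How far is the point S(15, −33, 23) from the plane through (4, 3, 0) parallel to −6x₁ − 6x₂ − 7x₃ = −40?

Parallel planes share the normal n = (−6, −6, −7); since (4, 3, 0) lies on the plane, its equation is −6x₁ − 6x₂ − 7x₃ = -42.
Then n·(15, −33, 23) − (−42) = −11.
|n| = √(36 + 36 + 49) = 11, so the distance is |-11|/11 = 1.

1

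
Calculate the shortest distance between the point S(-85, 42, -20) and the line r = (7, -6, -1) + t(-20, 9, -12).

√1129

Direction vector d = (-20, 9, -12).
AP = (-92, 48, -19); AP·d = 2500, |AP|² = 11129, |d|² = 625.
distance² = |AP|² − (AP·d)²/|d|² = 11129 − 6250000/625 = 1129, so the distance is √1129.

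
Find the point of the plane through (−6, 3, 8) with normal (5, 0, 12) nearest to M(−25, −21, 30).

(-30, -21, 18)

n = (5, 0, 12), |n|² = 169, and n·M − 66 = 169.
t = 169/169 = 1, so the foot is M − t·n = (−25, −21, 30) − 1·(5, 0, 12) = (−30, −21, 18).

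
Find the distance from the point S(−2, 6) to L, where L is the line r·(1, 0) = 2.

4

d = |1·(-2) + 0·6 − 2| / √(1 + 0) = |-4|/1 = 4.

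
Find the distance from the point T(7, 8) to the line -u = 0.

d = |(-1)·7 + 0·8 − 0| / √(1 + 0) = |-7|/1 = 7.

7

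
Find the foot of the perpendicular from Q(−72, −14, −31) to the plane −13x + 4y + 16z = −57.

n = (−13, 4, 16), |n|² = 441, and n·Q − (-57) = 441.
t = 441/441 = 1, so the foot is Q − t·n = (−72, −14, −31) − 1·(−13, 4, 16) = (−59, −18, −47).

(-59, -18, -47)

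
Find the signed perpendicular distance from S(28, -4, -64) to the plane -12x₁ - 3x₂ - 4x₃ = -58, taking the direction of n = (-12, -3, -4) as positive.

n·S − (-58) = -10.
|n| = 13, so the signed distance is -10/13.

-10/13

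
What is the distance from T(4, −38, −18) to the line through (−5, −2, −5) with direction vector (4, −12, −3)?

5

Direction vector d = (4, −12, −3).
AP = (9, −36, −13), and AP × d = (−48, −25, 36).
|AP × d|² = 4225 and |d|² = 169, so the distance is √(4225/169) = √25 = 5.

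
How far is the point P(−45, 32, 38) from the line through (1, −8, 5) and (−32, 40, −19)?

A direction vector is d = (−33, 48, −24).
AP = (−46, 40, 33); AP·d = 2646, |AP|² = 4805, |d|² = 3969.
distance² = |AP|² − (AP·d)²/|d|² = 4805 − 7001316/3969 = 3041, so the distance is √3041.

√3041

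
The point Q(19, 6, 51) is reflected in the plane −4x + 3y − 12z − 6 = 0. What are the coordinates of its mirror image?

(-13, 30, -45)

With n = (−4, 3, −12), the signed offset is (n·Q − 6)/|n|² = -676/169 = -4.
Q' = Q − 2t·n = (19, 6, 51) − (-8)·(−4, 3, −12) = (−13, 30, −45).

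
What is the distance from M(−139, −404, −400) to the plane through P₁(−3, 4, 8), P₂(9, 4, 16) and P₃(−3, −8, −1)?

8

P₁P₂ = (12, 0, 8) and P₁P₃ = (0, −12, −9), so a normal is n = P₁P₂ × P₁P₃ = (96, 108, −144).
Then n·(−139, −404, −400) − (−1008) = 1632.
|n| = √(9216 + 11664 + 20736) = 204, so the distance is |1632|/204 = 8.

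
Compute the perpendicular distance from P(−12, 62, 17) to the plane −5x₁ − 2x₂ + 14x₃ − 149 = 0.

Normal vector n = (−5, −2, 14), and n·(−12, 62, 17) − 149 = 25.
|n| = √(25 + 4 + 196) = 15, so the distance is |25|/15 = 5/3.

5/3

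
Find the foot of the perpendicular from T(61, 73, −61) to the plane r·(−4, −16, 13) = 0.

(41, -7, 4)

The perpendicular from T has direction n = (−4, −16, 13): r = (61, 73, −61) + t(−4, −16, 13).
Substitute into the plane: n·(T + tn) = 0 gives -2205 + 441t = 0, so t = 5.
Foot = (61, 73, −61) + 5·(−4, −16, 13) = (41, −7, 4).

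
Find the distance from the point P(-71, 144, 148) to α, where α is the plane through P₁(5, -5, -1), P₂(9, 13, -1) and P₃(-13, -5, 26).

P₁P₂ = (4, 18, 0) and P₁P₃ = (-18, 0, 27), so a normal is n = P₁P₂ × P₁P₃ = (486, -108, 324).
Then n·(-71, 144, 148) - 2646 = -4752.
|n| = √(236196 + 11664 + 104976) = 594, so the distance is |-4752|/594 = 8.

8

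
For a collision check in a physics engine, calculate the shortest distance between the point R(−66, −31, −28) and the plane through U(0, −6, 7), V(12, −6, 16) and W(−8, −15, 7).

UV = (12, 0, 9) and UW = (−8, −9, 0), so a normal is n = UV × UW = (81, −72, −108).
n = (81, −72, −108); n·P − (-324) = 234; |n| = 153; distance = 234/153 = 26/17.

26/17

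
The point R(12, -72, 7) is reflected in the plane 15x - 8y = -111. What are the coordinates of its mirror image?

n = (15, -8, 0), |n|² = 289, n·R − (-111) = 867, so t = 867/289 = 3.
Foot F = R − 3·n = (-33, -48, 7); the reflection is 2F − R = (-78, -24, 7).

(-78, -24, 7)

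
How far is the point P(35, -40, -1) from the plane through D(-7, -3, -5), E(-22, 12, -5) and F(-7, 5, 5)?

DE = (-15, 15, 0) and DF = (0, 8, 10), so a normal is n = DE × DF = (150, 150, -120).
Then n·(35, -40, -1) - (-900) = 270.
|n| = √(22500 + 22500 + 14400) = 30√66, so the distance is |270|/(30√66) = 9/√66.

3√66/22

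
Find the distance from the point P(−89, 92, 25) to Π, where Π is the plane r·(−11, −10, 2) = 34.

5

d = |(-11)·(-89) + (-10)·92 + 2·25 − 34| / √(121 + 100 + 4) = |75| / 15 = 5.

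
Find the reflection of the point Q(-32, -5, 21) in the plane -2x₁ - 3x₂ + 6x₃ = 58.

n = (-2, -3, 6), |n|² = 49, n·Q − 58 = 147, so t = 147/49 = 3.
Foot F = Q − 3·n = (-26, 4, 3); the reflection is 2F − Q = (-20, 13, -15).

(-20, 13, -15)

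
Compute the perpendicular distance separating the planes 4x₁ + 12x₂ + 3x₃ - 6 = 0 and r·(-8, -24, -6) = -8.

2/13

Divide the second equation by -2 to match normals: 4x₁ + 12x₂ + 3x₃ = 4.
With common normal n = (4, 12, 3) (|n| = 13), the distance is |6 − 4|/|n| = 2/13.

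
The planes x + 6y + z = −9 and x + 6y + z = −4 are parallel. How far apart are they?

Both planes have normal n = (1, 6, 1), |n| = √38. Any point on the first plane is at distance |(-4) − (-9)|/|n| = 5/√38 from the second.

5/√38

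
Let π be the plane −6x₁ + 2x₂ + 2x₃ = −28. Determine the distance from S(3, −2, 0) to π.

3/√11

n = (−6, 2, 2); n·P − (-28) = 6; |n| = 2√11; distance = 6/(2√11) = 3√11/11.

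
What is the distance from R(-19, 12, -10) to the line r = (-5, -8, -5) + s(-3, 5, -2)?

Direction vector d = (-3, 5, -2).
AP = (-14, 20, -5), and AP × d = (-15, -13, -10).
|AP × d|² = 494 and |d|² = 38, so the distance is √(494/38) = √13.

√13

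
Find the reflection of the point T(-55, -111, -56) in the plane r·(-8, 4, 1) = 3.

(-607/9, -943/9, -490/9)

With n = (-8, 4, 1), the signed offset is (n·T − 3)/|n|² = -63/81 = -7/9.
T' = T − 2t·n = (-55, -111, -56) − (-14/9)·(-8, 4, 1) = (-607/9, -943/9, -490/9).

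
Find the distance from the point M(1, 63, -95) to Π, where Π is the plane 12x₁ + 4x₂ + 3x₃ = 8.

n = (12, 4, 3); n·P − 8 = -29; |n| = 13; distance = 29/13.

29/13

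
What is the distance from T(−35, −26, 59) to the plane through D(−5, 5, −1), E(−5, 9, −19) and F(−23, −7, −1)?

21/11

DE = (0, 4, −18) and DF = (−18, −12, 0), so a normal is n = DE × DF = (−216, 324, 72).
n = (−216, 324, 72); n·P − 2628 = 756; |n| = 396; distance = 756/396 = 21/11.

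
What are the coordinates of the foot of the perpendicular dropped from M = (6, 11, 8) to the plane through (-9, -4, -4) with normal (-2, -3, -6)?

(0, 2, -10)

The perpendicular from M has direction n = (-2, -3, -6): r = (6, 11, 8) + λ(-2, -3, -6).
Substitute into the plane: n·(M + λn) = 54 gives -93 + 49λ = 54, so λ = 3.
Foot = (6, 11, 8) + 3·(-2, -3, -6) = (0, 2, -10).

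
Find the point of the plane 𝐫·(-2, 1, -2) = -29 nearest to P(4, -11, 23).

The perpendicular from P has direction n = (-2, 1, -2): r = (4, -11, 23) + μ(-2, 1, -2).
Substitute into the plane: n·(P + μn) = -29 gives -65 + 9μ = -29, so μ = 4.
Foot = (4, -11, 23) + 4·(-2, 1, -2) = (-4, -7, 15).

(-4, -7, 15)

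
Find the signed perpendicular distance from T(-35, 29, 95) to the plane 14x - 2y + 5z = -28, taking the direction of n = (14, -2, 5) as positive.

-3

n·T − (-28) = -45.
|n| = 15, so the signed distance is -45/15 = -3.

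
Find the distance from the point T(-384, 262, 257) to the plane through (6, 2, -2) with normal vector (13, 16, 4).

6

The plane has equation n·(r − (6, 2, -2)) = 0, i.e. n·r = 102.
Then n·(-384, 262, 257) - 102 = 126.
|n| = √(169 + 256 + 16) = 21, so the distance is |126|/21 = 6.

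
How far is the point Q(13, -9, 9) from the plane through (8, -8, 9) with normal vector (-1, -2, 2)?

1

The plane has equation n·(r − (8, -8, 9)) = 0, i.e. n·r = 26.
Then n·(13, -9, 9) - 26 = -3.
|n| = √(1 + 4 + 4) = 3, so the distance is |-3|/3 = 1.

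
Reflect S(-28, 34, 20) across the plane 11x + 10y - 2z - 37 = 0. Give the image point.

n = (11, 10, -2), |n|² = 225, n·S − 37 = -45, so t = -45/225 = -1/5.
Foot F = S − (-1/5)·n = (-129/5, 36, 98/5); the reflection is 2F − S = (-118/5, 38, 96/5).

(-118/5, 38, 96/5)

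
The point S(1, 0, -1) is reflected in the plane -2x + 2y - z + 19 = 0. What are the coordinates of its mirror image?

With n = (-2, 2, -1), the signed offset is (n·S − (-19))/|n|² = 18/9 = 2.
S' = S − 2t·n = (1, 0, -1) − 4·(-2, 2, -1) = (9, -8, 3).

(9, -8, 3)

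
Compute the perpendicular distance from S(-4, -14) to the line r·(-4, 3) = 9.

The normal to the line is n = (-4, 3) with |n| = 5.
|n·S − 9| = |-26 − 9| = 35, so the distance is 35/5 = 7.

7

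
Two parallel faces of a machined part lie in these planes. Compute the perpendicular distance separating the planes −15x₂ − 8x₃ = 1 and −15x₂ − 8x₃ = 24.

23/17

With common normal n = (0, −15, −8) (|n| = 17), the distance is |1 − 24|/|n| = 23/17.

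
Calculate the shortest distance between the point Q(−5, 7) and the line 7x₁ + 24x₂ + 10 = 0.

d = |7·(-5) + 24·7 − (-10)| / √(49 + 576) = |143|/25 = 143/25.

143/25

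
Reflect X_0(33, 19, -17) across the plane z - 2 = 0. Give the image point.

With n = (0, 0, 1), the signed offset is (n·X_0 − 2)/|n|² = -19/1 = -19.
X_0' = X_0 − 2t·n = (33, 19, -17) − (-38)·(0, 0, 1) = (33, 19, 21).

(33, 19, 21)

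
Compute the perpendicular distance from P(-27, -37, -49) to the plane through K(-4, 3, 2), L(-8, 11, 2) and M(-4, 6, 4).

19/√29

KL = (-4, 8, 0) and KM = (0, 3, 2), so a normal is n = KL × KM = (16, 8, -12).
n = (16, 8, -12); n·P − (-64) = -76; |n| = 4√29; distance = 76/(4√29) = 19/√29.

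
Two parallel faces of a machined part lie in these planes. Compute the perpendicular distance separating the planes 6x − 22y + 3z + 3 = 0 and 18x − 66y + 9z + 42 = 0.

11/23

Divide the second equation by 3 to match normals: 6x − 22y + 3z = -14.
Both planes have normal n = (6, −22, 3), |n| = 23. Any point on the first plane is at distance |(-14) − (-3)|/|n| = 11/23 from the second.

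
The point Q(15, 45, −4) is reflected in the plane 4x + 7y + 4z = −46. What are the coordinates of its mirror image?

(-25, -25, -44)

With n = (4, 7, 4), the signed offset is (n·Q − (-46))/|n|² = 405/81 = 5.
Q' = Q − 2t·n = (15, 45, −4) − 10·(4, 7, 4) = (−25, −25, −44).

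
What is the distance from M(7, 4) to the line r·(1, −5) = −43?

30/√26

The normal to the line is n = (1, −5) with |n| = √26.
|n·M − (-43)| = |-13 − (-43)| = 30, so the distance is 30/√26 = 15√26/13.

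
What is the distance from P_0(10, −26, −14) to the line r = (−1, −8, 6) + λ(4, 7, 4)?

√521

Direction vector d = (4, 7, 4).
AP = (11, −18, −20), and AP × d = (68, −124, 149).
|AP × d|² = 42201 and |d|² = 81, so the distance is √(42201/81) = √521.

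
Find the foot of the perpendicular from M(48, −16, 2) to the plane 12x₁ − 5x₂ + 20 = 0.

The perpendicular from M has direction n = (12, −5, 0): r = (48, −16, 2) + μ(12, −5, 0).
Substitute into the plane: n·(M + μn) = -20 gives 656 + 169μ = -20, so μ = -4.
Foot = (48, −16, 2) + (-4)·(12, −5, 0) = (0, 4, 2).

(0, 4, 2)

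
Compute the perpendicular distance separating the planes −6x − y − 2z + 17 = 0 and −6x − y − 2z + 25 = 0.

8/√41

With common normal n = (−6, −1, −2) (|n| = √41), the distance is |(-17) − (-25)|/|n| = 8/√41.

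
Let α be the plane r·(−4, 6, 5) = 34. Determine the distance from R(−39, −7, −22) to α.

d = |(-4)·(-39) + 6·(-7) + 5·(-22) − 34| / √(16 + 36 + 25) = |-30| / √77 = 30/√77.

30/√77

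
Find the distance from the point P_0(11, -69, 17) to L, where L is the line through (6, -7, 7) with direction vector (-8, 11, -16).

Direction vector d = (-8, 11, -16).
AP = (5, -62, 10), and AP × d = (882, 0, -441).
|AP × d|² = 972405 and |d|² = 441, so the distance is √(972405/441) = √2205 = 21√5.

21√5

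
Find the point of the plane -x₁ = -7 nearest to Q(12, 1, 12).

n = (-1, 0, 0), |n|² = 1, and n·Q − (-7) = -5.
t = -5/1 = -5, so the foot is Q − t·n = (12, 1, 12) − (-5)·(-1, 0, 0) = (7, 1, 12).

(7, 1, 12)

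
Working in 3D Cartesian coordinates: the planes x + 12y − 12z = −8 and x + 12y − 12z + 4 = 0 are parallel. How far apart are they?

Both planes have normal n = (1, 12, −12), |n| = 17. Any point on the first plane is at distance |(-4) − (-8)|/|n| = 4/17 from the second.

4/17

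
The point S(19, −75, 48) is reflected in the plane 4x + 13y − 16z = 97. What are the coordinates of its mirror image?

With n = (4, 13, −16), the signed offset is (n·S − 97)/|n|² = -1764/441 = -4.
S' = S − 2t·n = (19, −75, 48) − (-8)·(4, 13, −16) = (51, 29, −80).

(51, 29, -80)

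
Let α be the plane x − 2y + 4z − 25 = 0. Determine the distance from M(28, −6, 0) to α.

d = |1·28 + (-2)·(-6) + 4·0 − 25| / √(1 + 4 + 16) = |15| / √21 = 5√21/7.

5√21/7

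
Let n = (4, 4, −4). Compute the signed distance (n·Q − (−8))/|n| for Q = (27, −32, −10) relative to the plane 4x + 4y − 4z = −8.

7√3/3

n·Q − (-8) = 28.
|n| = 4√3, so the signed distance is 7√3/3.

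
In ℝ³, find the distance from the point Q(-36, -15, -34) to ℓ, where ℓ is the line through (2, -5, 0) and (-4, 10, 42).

30√2

A direction vector is d = (-6, 15, 42).
AP = (-38, -10, -34); AP·d = -1350, |AP|² = 2700, |d|² = 2025.
distance² = |AP|² − (AP·d)²/|d|² = 2700 − 1822500/2025 = 1800, so the distance is 30√2.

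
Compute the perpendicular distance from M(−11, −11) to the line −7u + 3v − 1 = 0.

43/√58

d = |(-7)·(-11) + 3·(-11) − 1| / √(49 + 9) = |43|/√58 = 43√58/58.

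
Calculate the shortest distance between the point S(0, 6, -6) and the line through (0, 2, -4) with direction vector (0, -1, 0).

2

Direction vector d = (0, -1, 0).
AP = (0, 4, -2); AP·d = -4, |AP|² = 20, |d|² = 1.
distance² = |AP|² − (AP·d)²/|d|² = 20 − 16/1 = 4, so the distance is 2.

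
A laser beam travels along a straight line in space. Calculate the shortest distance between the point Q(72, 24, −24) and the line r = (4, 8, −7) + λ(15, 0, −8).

√545

Direction vector d = (15, 0, −8).
AP = (68, 16, −17); AP·d = 1156, |AP|² = 5169, |d|² = 289.
distance² = |AP|² − (AP·d)²/|d|² = 5169 − 1336336/289 = 545, so the distance is √545.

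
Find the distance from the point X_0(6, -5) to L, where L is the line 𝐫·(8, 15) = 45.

72/17

The normal to the line is n = (8, 15) with |n| = 17.
|n·X_0 − 45| = |-27 − 45| = 72, so the distance is 72/17.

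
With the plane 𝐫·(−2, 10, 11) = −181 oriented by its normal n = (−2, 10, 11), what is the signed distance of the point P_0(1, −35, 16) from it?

1/3

n·P_0 − (-181) = 5.
|n| = 15, so the signed distance is 5/15 = 1/3.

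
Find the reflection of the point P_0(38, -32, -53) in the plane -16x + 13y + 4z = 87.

n = (-16, 13, 4), |n|² = 441, n·P_0 − 87 = -1323, so t = -1323/441 = -3.
Foot F = P_0 − (-3)·n = (-10, 7, -41); the reflection is 2F − P_0 = (-58, 46, -29).

(-58, 46, -29)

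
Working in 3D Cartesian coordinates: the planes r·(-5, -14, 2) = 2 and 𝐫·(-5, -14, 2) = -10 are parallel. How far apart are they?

4/5

With common normal n = (-5, -14, 2) (|n| = 15), the distance is |2 − (-10)|/|n| = 12/15 = 4/5.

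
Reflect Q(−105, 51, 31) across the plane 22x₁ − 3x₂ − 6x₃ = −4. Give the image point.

(115, 21, -29)

n = (22, −3, −6), |n|² = 529, n·Q − (-4) = -2645, so t = -2645/529 = -5.
Foot F = Q − (-5)·n = (5, 36, 1); the reflection is 2F − Q = (115, 21, −29).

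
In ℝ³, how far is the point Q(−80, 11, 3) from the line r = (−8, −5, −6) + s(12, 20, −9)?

12√34

Direction vector d = (12, 20, −9).
AP = (−72, 16, 9), and AP × d = (−324, −540, −1632).
|AP × d|² = 3060000 and |d|² = 625, so the distance is √(3060000/625) = √4896 = 12√34.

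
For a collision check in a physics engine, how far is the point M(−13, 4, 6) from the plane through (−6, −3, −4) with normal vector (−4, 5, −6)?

3√77/77

The plane has equation n·(r − (−6, −3, −4)) = 0, i.e. n·r = 33.
d = |(-4)·(-13) + 5·4 + (-6)·6 − 33| / √(16 + 25 + 36) = |3| / √77 = 3/√77.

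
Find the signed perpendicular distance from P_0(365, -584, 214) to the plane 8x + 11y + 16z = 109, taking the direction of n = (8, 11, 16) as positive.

-9

n·P_0 − 109 = -189.
|n| = 21, so the signed distance is -189/21 = -9.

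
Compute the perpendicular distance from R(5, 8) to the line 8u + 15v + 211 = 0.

371/17

d = |8·5 + 15·8 − (-211)| / √(64 + 225) = |371|/17 = 371/17.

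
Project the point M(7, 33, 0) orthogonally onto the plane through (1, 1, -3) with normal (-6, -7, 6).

n = (-6, -7, 6), |n|² = 121, and n·M − (-31) = -242.
t = -242/121 = -2, so the foot is M − t·n = (7, 33, 0) − (-2)·(-6, -7, 6) = (-5, 19, 12).

(-5, 19, 12)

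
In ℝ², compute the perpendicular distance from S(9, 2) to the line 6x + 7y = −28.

The normal to the line is n = (6, 7) with |n| = √85.
|n·S − (-28)| = |68 − (-28)| = 96, so the distance is 96/√85.

96/√85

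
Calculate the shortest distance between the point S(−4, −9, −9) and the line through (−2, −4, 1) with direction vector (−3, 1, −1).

√118

Direction vector d = (−3, 1, −1).
AP = (−2, −5, −10); AP·d = 11, |AP|² = 129, |d|² = 11.
distance² = |AP|² − (AP·d)²/|d|² = 129 − 121/11 = 118, so the distance is √118.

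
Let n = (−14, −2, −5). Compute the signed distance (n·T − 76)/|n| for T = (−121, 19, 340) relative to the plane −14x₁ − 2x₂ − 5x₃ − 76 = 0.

n·T − 76 = -120.
|n| = 15, so the signed distance is -120/15 = -8.

-8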